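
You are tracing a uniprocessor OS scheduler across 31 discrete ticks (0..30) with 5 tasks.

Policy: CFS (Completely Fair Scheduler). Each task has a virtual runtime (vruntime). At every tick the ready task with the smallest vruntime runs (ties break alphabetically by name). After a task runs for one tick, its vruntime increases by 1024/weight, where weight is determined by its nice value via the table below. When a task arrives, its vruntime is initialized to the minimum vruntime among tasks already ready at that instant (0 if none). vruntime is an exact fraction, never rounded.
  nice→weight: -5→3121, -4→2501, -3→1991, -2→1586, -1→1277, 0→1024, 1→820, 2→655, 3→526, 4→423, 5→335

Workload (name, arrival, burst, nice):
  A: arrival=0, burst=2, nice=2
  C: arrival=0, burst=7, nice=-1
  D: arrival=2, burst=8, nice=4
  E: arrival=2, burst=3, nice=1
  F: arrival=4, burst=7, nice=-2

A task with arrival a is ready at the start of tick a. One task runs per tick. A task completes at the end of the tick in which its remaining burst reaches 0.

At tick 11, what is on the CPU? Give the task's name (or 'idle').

t=0: vr[A=0 C=0] → run A
t=1: vr[A=1024/655 C=0] → run C
t=2: vr[A=1024/655 C=1024/1277 D=1024/1277 E=1024/1277] → run C
t=3: vr[A=1024/655 C=2048/1277 D=1024/1277 E=1024/1277] → run D
t=4: vr[A=1024/655 C=2048/1277 D=1740800/540171 E=1024/1277 F=1024/1277] → run E
t=5: vr[A=1024/655 C=2048/1277 D=1740800/540171 E=536832/261785 F=1024/1277] → run F
t=6: vr[A=1024/655 C=2048/1277 D=1740800/540171 E=536832/261785 F=1465856/1012661] → run F
t=7: vr[A=1024/655 C=2048/1277 D=1740800/540171 E=536832/261785 F=2119680/1012661] → run A
t=8: vr[C=2048/1277 D=1740800/540171 E=536832/261785 F=2119680/1012661] → run C
t=9: vr[C=3072/1277 D=1740800/540171 E=536832/261785 F=2119680/1012661] → run E
t=10: vr[C=3072/1277 D=1740800/540171 E=863744/261785 F=2119680/1012661] → run F
t=11: vr[C=3072/1277 D=1740800/540171 E=863744/261785 F=2773504/1012661] → run C
t=12: vr[C=4096/1277 D=1740800/540171 E=863744/261785 F=2773504/1012661] → run F
t=13: vr[C=4096/1277 D=1740800/540171 E=863744/261785 F=3427328/1012661] → run C
t=14: vr[C=5120/1277 D=1740800/540171 E=863744/261785 F=3427328/1012661] → run D
t=15: vr[C=5120/1277 D=3048448/540171 E=863744/261785 F=3427328/1012661] → run E
t=16: vr[C=5120/1277 D=3048448/540171 F=3427328/1012661] → run F
t=17: vr[C=5120/1277 D=3048448/540171 F=4081152/1012661] → run C
t=18: vr[C=6144/1277 D=3048448/540171 F=4081152/1012661] → run F
t=19: vr[C=6144/1277 D=3048448/540171 F=4734976/1012661] → run F
t=20: vr[C=6144/1277 D=3048448/540171] → run C
t=21: vr[D=3048448/540171] → run D
t=22: vr[D=1452032/180057] → run D
t=23: vr[D=5663744/540171] → run D
t=24: vr[D=6971392/540171] → run D
t=25: vr[D=2759680/180057] → run D
t=26: vr[D=9586688/540171] → run D
t=27: (idle)
t=28: (idle)
t=29: (idle)
t=30: (idle)

running at tick 11 = C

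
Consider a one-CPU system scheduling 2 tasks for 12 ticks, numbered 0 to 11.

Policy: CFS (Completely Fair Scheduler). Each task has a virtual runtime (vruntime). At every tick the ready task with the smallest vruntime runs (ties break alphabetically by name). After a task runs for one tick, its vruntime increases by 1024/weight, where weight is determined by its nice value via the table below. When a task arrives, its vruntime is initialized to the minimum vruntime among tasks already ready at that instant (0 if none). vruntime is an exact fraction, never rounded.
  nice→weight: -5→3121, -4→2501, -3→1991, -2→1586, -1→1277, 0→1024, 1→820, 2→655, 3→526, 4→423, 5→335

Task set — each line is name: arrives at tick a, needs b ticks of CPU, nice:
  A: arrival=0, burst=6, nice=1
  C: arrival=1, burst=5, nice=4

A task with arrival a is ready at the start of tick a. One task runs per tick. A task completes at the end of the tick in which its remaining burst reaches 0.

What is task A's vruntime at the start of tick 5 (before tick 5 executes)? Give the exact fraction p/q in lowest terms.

vruntime(A, start of tick 5) = 768/205

t=0: vr[A=0] → run A
t=1: vr[A=256/205 C=256/205] → run A
t=2: vr[A=512/205 C=256/205] → run C
t=3: vr[A=512/205 C=318208/86715] → run A
t=4: vr[A=768/205 C=318208/86715] → run C
t=5: vr[A=768/205 C=528128/86715] → run A
t=6: vr[A=1024/205 C=528128/86715] → run A
t=7: vr[A=256/41 C=528128/86715] → run C
t=8: vr[A=256/41 C=246016/28905] → run A
t=9: vr[C=246016/28905] → run C
t=10: vr[C=947968/86715] → run C
t=11: (idle)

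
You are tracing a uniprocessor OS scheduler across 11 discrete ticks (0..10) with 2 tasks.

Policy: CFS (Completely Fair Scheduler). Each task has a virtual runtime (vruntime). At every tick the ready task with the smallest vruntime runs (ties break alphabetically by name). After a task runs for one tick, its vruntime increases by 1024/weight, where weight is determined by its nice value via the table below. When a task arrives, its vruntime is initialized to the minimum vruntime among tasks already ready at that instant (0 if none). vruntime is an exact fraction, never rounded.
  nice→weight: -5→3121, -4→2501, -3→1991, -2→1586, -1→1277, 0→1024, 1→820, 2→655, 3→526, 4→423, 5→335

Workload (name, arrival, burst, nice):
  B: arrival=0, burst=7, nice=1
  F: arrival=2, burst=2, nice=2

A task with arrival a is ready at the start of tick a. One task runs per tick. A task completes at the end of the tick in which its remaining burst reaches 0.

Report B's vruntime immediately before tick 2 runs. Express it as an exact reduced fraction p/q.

t=0: vr[B=0] → run B
t=1: vr[B=256/205] → run B
t=2: vr[B=512/205 F=512/205] → run B
t=3: vr[B=768/205 F=512/205] → run F
t=4: vr[B=768/205 F=109056/26855] → run B
t=5: vr[B=1024/205 F=109056/26855] → run F
t=6: vr[B=1024/205] → run B
t=7: vr[B=256/41] → run B
t=8: vr[B=1536/205] → run B
t=9: (idle)
t=10: (idle)

vruntime(B, start of tick 2) = 512/205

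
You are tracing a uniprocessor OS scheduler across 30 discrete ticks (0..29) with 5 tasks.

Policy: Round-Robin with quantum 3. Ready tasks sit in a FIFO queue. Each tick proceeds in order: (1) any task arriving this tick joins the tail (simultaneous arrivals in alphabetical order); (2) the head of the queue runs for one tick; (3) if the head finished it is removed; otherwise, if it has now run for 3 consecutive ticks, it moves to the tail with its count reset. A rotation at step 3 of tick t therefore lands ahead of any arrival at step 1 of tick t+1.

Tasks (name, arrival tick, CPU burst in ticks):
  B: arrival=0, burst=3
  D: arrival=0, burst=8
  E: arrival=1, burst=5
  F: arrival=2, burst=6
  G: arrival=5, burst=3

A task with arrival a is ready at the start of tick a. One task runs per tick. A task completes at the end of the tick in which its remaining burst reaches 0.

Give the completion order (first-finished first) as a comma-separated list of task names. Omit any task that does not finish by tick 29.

t=0: queue=[B,D] q_used=0 → run B
t=1: queue=[B,D,E] q_used=1 → run B
t=2: queue=[B,D,E,F] q_used=2 → run B
t=3: queue=[D,E,F] q_used=0 → run D
t=4: queue=[D,E,F] q_used=1 → run D
t=5: queue=[D,E,F,G] q_used=2 → run D
t=6: queue=[E,F,G,D] q_used=0 → run E
t=7: queue=[E,F,G,D] q_used=1 → run E
t=8: queue=[E,F,G,D] q_used=2 → run E
t=9: queue=[F,G,D,E] q_used=0 → run F
t=10: queue=[F,G,D,E] q_used=1 → run F
t=11: queue=[F,G,D,E] q_used=2 → run F
t=12: queue=[G,D,E,F] q_used=0 → run G
t=13: queue=[G,D,E,F] q_used=1 → run G
t=14: queue=[G,D,E,F] q_used=2 → run G
t=15: queue=[D,E,F] q_used=0 → run D
t=16: queue=[D,E,F] q_used=1 → run D
t=17: queue=[D,E,F] q_used=2 → run D
t=18: queue=[E,F,D] q_used=0 → run E
t=19: queue=[E,F,D] q_used=1 → run E
t=20: queue=[F,D] q_used=0 → run F
t=21: queue=[F,D] q_used=1 → run F
t=22: queue=[F,D] q_used=2 → run F
t=23: queue=[D] q_used=0 → run D
t=24: queue=[D] q_used=1 → run D
t=25: (idle)
t=26: (idle)
t=27: (idle)
t=28: (idle)
t=29: (idle)

completion order = B, G, E, F, D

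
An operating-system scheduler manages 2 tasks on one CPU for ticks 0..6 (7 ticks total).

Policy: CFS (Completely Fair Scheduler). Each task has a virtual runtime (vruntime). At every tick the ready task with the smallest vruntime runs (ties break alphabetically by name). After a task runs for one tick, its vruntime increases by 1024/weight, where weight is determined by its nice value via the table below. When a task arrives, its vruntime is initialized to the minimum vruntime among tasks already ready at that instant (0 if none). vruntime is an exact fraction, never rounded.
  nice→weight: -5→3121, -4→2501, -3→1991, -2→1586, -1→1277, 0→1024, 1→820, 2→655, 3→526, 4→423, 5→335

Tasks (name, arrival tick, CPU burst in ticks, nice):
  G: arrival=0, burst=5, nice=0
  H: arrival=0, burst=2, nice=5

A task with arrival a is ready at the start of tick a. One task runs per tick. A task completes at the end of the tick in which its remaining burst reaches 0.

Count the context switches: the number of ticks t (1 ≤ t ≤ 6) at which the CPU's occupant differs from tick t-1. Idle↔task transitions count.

t=0: vr[G=0 H=0] → run G
t=1: vr[G=1 H=0] → run H
t=2: vr[G=1 H=1024/335] → run G
t=3: vr[G=2 H=1024/335] → run G
t=4: vr[G=3 H=1024/335] → run G
t=5: vr[G=4 H=1024/335] → run H
t=6: vr[G=4] → run G

context switches = 4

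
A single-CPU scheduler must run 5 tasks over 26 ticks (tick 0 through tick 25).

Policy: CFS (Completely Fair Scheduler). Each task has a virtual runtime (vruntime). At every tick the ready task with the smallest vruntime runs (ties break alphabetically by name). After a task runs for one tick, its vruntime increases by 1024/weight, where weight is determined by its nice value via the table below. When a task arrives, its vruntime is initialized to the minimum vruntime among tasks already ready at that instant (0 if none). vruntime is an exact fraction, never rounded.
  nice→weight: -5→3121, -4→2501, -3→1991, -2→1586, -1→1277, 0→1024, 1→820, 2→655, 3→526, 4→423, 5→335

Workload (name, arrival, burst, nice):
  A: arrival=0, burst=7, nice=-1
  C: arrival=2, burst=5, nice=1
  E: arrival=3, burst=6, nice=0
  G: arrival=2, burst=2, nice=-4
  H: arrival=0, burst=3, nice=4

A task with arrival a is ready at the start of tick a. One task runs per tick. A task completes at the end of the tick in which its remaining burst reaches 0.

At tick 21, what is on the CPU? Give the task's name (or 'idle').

t=0: vr[A=0 H=0] → run A
t=1: vr[A=1024/1277 H=0] → run H
t=2: vr[A=1024/1277 C=1024/1277 G=1024/1277 H=1024/423] → run A
t=3: vr[A=2048/1277 C=1024/1277 E=1024/1277 G=1024/1277 H=1024/423] → run C
t=4: vr[A=2048/1277 C=536832/261785 E=1024/1277 G=1024/1277 H=1024/423] → run E
t=5: vr[A=2048/1277 C=536832/261785 E=2301/1277 G=1024/1277 H=1024/423] → run G
t=6: vr[A=2048/1277 C=536832/261785 E=2301/1277 G=3868672/3193777 H=1024/423] → run G
t=7: vr[A=2048/1277 C=536832/261785 E=2301/1277 H=1024/423] → run A
t=8: vr[A=3072/1277 C=536832/261785 E=2301/1277 H=1024/423] → run E
t=9: vr[A=3072/1277 C=536832/261785 E=3578/1277 H=1024/423] → run C
t=10: vr[A=3072/1277 C=863744/261785 E=3578/1277 H=1024/423] → run A
t=11: vr[A=4096/1277 C=863744/261785 E=3578/1277 H=1024/423] → run H
t=12: vr[A=4096/1277 C=863744/261785 E=3578/1277 H=2048/423] → run E
t=13: vr[A=4096/1277 C=863744/261785 E=4855/1277 H=2048/423] → run A
t=14: vr[A=5120/1277 C=863744/261785 E=4855/1277 H=2048/423] → run C
t=15: vr[A=5120/1277 C=1190656/261785 E=4855/1277 H=2048/423] → run E
t=16: vr[A=5120/1277 C=1190656/261785 E=6132/1277 H=2048/423] → run A
t=17: vr[A=6144/1277 C=1190656/261785 E=6132/1277 H=2048/423] → run C
t=18: vr[A=6144/1277 C=1517568/261785 E=6132/1277 H=2048/423] → run E
t=19: vr[A=6144/1277 C=1517568/261785 E=7409/1277 H=2048/423] → run A
t=20: vr[C=1517568/261785 E=7409/1277 H=2048/423] → run H
t=21: vr[C=1517568/261785 E=7409/1277] → run C
t=22: vr[E=7409/1277] → run E
t=23: (idle)
t=24: (idle)
t=25: (idle)

running at tick 21 = C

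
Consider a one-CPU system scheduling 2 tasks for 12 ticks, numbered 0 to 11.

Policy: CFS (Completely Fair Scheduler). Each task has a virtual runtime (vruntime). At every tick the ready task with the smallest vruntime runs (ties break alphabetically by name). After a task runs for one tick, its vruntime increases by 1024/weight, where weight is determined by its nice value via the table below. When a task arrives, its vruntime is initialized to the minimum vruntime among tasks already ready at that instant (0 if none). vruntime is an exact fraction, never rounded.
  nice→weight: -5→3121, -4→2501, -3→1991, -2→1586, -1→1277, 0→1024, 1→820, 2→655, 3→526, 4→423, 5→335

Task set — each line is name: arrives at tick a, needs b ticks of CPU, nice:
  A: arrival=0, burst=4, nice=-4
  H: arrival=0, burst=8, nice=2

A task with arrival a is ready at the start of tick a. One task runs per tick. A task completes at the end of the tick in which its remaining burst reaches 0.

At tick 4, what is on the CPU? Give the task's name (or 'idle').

t=0: vr[A=0 H=0] → run A
t=1: vr[A=1024/2501 H=0] → run H
t=2: vr[A=1024/2501 H=1024/655] → run A
t=3: vr[A=2048/2501 H=1024/655] → run A
t=4: vr[A=3072/2501 H=1024/655] → run A
t=5: vr[H=1024/655] → run H
t=6: vr[H=2048/655] → run H
t=7: vr[H=3072/655] → run H
t=8: vr[H=4096/655] → run H
t=9: vr[H=1024/131] → run H
t=10: vr[H=6144/655] → run H
t=11: vr[H=7168/655] → run H

running at tick 4 = A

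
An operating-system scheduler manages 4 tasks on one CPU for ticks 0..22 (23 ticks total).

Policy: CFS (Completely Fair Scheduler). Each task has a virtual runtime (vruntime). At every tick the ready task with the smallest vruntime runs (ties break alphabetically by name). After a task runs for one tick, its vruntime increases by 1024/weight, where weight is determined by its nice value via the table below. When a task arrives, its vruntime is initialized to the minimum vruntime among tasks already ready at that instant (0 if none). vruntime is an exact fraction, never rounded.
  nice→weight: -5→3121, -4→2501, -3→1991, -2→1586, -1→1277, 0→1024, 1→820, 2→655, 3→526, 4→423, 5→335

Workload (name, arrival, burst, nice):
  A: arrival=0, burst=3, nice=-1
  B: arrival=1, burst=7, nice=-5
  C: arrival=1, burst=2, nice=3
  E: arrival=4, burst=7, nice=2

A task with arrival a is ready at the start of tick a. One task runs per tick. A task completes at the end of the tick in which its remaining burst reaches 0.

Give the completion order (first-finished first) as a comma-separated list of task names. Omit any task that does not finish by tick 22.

t=0: vr[A=0] → run A
t=1: vr[A=1024/1277 B=1024/1277 C=1024/1277] → run A
t=2: vr[A=2048/1277 B=1024/1277 C=1024/1277] → run B
t=3: vr[A=2048/1277 B=4503552/3985517 C=1024/1277] → run C
t=4: vr[A=2048/1277 B=4503552/3985517 C=923136/335851 E=4503552/3985517] → run B
t=5: vr[A=2048/1277 B=5811200/3985517 C=923136/335851 E=4503552/3985517] → run E
t=6: vr[A=2048/1277 B=5811200/3985517 C=923136/335851 E=7030995968/2610513635] → run B
t=7: vr[A=2048/1277 B=7118848/3985517 C=923136/335851 E=7030995968/2610513635] → run A
t=8: vr[B=7118848/3985517 C=923136/335851 E=7030995968/2610513635] → run B
t=9: vr[B=8426496/3985517 C=923136/335851 E=7030995968/2610513635] → run B
t=10: vr[B=9734144/3985517 C=923136/335851 E=7030995968/2610513635] → run B
t=11: vr[B=11041792/3985517 C=923136/335851 E=7030995968/2610513635] → run E
t=12: vr[B=11041792/3985517 C=923136/335851 E=11112165376/2610513635] → run C
t=13: vr[B=11041792/3985517 E=11112165376/2610513635] → run B
t=14: vr[E=11112165376/2610513635] → run E
t=15: vr[E=15193334784/2610513635] → run E
t=16: vr[E=19274504192/2610513635] → run E
t=17: vr[E=4671134720/522102727] → run E
t=18: vr[E=27436843008/2610513635] → run E
t=19: (idle)
t=20: (idle)
t=21: (idle)
t=22: (idle)

completion order = A, C, B, E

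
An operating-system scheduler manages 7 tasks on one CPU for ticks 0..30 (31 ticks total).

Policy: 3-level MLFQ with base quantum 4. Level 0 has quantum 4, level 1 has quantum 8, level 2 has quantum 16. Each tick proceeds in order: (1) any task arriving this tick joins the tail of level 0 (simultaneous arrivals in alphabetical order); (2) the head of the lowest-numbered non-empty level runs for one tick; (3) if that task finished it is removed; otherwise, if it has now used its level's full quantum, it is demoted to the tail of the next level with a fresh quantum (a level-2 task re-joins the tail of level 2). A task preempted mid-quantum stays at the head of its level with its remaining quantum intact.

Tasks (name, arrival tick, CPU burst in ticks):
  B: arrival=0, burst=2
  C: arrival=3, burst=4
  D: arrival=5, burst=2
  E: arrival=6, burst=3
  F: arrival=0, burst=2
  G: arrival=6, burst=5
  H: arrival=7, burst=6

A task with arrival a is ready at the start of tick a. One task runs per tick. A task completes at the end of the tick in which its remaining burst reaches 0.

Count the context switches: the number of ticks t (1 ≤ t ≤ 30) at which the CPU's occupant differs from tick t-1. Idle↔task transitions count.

t=0: L0/L1/L2 = BF/-/- → run B
t=1: L0/L1/L2 = BF/-/- → run B
t=2: L0/L1/L2 = F/-/- → run F
t=3: L0/L1/L2 = FC/-/- → run F
t=4: L0/L1/L2 = C/-/- → run C
t=5: L0/L1/L2 = CD/-/- → run C
t=6: L0/L1/L2 = CDEG/-/- → run C
t=7: L0/L1/L2 = CDEGH/-/- → run C
t=8: L0/L1/L2 = DEGH/-/- → run D
t=9: L0/L1/L2 = DEGH/-/- → run D
t=10: L0/L1/L2 = EGH/-/- → run E
t=11: L0/L1/L2 = EGH/-/- → run E
t=12: L0/L1/L2 = EGH/-/- → run E
t=13: L0/L1/L2 = GH/-/- → run G
t=14: L0/L1/L2 = GH/-/- → run G
t=15: L0/L1/L2 = GH/-/- → run G
t=16: L0/L1/L2 = GH/-/- → run G
t=17: L0/L1/L2 = H/G/- → run H
t=18: L0/L1/L2 = H/G/- → run H
t=19: L0/L1/L2 = H/G/- → run H
t=20: L0/L1/L2 = H/G/- → run H
t=21: L0/L1/L2 = -/GH/- → run G
t=22: L0/L1/L2 = -/H/- → run H
t=23: L0/L1/L2 = -/H/- → run H
t=24: (idle)
t=25: (idle)
t=26: (idle)
t=27: (idle)
t=28: (idle)
t=29: (idle)
t=30: (idle)

context switches = 9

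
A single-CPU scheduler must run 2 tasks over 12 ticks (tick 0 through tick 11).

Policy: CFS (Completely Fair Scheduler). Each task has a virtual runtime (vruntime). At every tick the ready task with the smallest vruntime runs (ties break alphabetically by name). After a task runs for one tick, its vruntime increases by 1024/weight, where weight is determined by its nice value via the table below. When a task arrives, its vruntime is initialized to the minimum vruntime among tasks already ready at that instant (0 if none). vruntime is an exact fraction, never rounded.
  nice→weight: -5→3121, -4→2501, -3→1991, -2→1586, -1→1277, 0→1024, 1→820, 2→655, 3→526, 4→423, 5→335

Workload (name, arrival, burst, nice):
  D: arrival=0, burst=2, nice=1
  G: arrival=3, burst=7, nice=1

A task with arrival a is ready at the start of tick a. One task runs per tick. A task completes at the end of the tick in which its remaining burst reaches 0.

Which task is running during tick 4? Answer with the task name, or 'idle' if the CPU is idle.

t=0: vr[D=0] → run D
t=1: vr[D=256/205] → run D
t=2: (idle)
t=3: vr[G=0] → run G
t=4: vr[G=256/205] → run G
t=5: vr[G=512/205] → run G
t=6: vr[G=768/205] → run G
t=7: vr[G=1024/205] → run G
t=8: vr[G=256/41] → run G
t=9: vr[G=1536/205] → run G
t=10: (idle)
t=11: (idle)

running at tick 4 = G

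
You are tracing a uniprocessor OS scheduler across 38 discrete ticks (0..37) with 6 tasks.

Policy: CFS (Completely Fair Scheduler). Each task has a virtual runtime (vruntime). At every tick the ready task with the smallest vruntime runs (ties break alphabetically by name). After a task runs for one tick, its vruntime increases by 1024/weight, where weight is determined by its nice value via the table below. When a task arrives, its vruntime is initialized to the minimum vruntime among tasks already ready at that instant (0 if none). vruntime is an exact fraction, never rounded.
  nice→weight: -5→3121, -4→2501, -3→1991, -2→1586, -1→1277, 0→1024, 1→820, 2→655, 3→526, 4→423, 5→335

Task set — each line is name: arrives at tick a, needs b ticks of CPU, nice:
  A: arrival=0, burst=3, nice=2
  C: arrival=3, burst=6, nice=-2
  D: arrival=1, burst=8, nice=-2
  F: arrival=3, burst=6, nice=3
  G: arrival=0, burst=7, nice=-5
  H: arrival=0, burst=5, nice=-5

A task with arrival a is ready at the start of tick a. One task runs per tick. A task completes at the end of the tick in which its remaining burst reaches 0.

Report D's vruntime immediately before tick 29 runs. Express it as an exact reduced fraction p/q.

vruntime(D, start of tick 29) = 3072/793

t=0: vr[A=0 G=0 H=0] → run A
t=1: vr[A=1024/655 D=0 G=0 H=0] → run D
t=2: vr[A=1024/655 D=512/793 G=0 H=0] → run G
t=3: vr[A=1024/655 C=0 D=512/793 F=0 G=1024/3121 H=0] → run C
t=4: vr[A=1024/655 C=512/793 D=512/793 F=0 G=1024/3121 H=0] → run F
t=5: vr[A=1024/655 C=512/793 D=512/793 F=512/263 G=1024/3121 H=0] → run H
t=6: vr[A=1024/655 C=512/793 D=512/793 F=512/263 G=1024/3121 H=1024/3121] → run G
t=7: vr[A=1024/655 C=512/793 D=512/793 F=512/263 G=2048/3121 H=1024/3121] → run H
t=8: vr[A=1024/655 C=512/793 D=512/793 F=512/263 G=2048/3121 H=2048/3121] → run C
t=9: vr[A=1024/655 C=1024/793 D=512/793 F=512/263 G=2048/3121 H=2048/3121] → run D
t=10: vr[A=1024/655 C=1024/793 D=1024/793 F=512/263 G=2048/3121 H=2048/3121] → run G
t=11: vr[A=1024/655 C=1024/793 D=1024/793 F=512/263 G=3072/3121 H=2048/3121] → run H
t=12: vr[A=1024/655 C=1024/793 D=1024/793 F=512/263 G=3072/3121 H=3072/3121] → run G
t=13: vr[A=1024/655 C=1024/793 D=1024/793 F=512/263 G=4096/3121 H=3072/3121] → run H
t=14: vr[A=1024/655 C=1024/793 D=1024/793 F=512/263 G=4096/3121 H=4096/3121] → run C
t=15: vr[A=1024/655 C=1536/793 D=1024/793 F=512/263 G=4096/3121 H=4096/3121] → run D
t=16: vr[A=1024/655 C=1536/793 D=1536/793 F=512/263 G=4096/3121 H=4096/3121] → run G
t=17: vr[A=1024/655 C=1536/793 D=1536/793 F=512/263 G=5120/3121 H=4096/3121] → run H
t=18: vr[A=1024/655 C=1536/793 D=1536/793 F=512/263 G=5120/3121] → run A
t=19: vr[A=2048/655 C=1536/793 D=1536/793 F=512/263 G=5120/3121] → run G
t=20: vr[A=2048/655 C=1536/793 D=1536/793 F=512/263 G=6144/3121] → run C
t=21: vr[A=2048/655 C=2048/793 D=1536/793 F=512/263 G=6144/3121] → run D
t=22: vr[A=2048/655 C=2048/793 D=2048/793 F=512/263 G=6144/3121] → run F
t=23: vr[A=2048/655 C=2048/793 D=2048/793 F=1024/263 G=6144/3121] → run G
t=24: vr[A=2048/655 C=2048/793 D=2048/793 F=1024/263] → run C
t=25: vr[A=2048/655 C=2560/793 D=2048/793 F=1024/263] → run D
t=26: vr[A=2048/655 C=2560/793 D=2560/793 F=1024/263] → run A
t=27: vr[C=2560/793 D=2560/793 F=1024/263] → run C
t=28: vr[D=2560/793 F=1024/263] → run D
t=29: vr[D=3072/793 F=1024/263] → run D
t=30: vr[D=3584/793 F=1024/263] → run F
t=31: vr[D=3584/793 F=1536/263] → run D
t=32: vr[F=1536/263] → run F
t=33: vr[F=2048/263] → run F
t=34: vr[F=2560/263] → run F
t=35: (idle)
t=36: (idle)
t=37: (idle)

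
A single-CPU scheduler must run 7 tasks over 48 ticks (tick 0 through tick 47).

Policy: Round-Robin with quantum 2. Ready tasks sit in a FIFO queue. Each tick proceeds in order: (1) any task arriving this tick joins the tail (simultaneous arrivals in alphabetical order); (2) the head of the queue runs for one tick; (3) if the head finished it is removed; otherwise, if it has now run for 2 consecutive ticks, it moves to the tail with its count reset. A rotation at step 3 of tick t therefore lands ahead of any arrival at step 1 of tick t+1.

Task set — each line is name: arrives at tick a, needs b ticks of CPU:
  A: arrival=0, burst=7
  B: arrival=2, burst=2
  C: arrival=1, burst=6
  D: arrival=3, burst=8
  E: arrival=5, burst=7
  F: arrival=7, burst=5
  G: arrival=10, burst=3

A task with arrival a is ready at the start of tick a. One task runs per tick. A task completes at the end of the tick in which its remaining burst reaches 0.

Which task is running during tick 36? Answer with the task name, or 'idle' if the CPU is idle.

t=0: queue=[A] q_used=0 → run A
t=1: queue=[A,C] q_used=1 → run A
t=2: queue=[C,A,B] q_used=0 → run C
t=3: queue=[C,A,B,D] q_used=1 → run C
t=4: queue=[A,B,D,C] q_used=0 → run A
t=5: queue=[A,B,D,C,E] q_used=1 → run A
t=6: queue=[B,D,C,E,A] q_used=0 → run B
t=7: queue=[B,D,C,E,A,F] q_used=1 → run B
t=8: queue=[D,C,E,A,F] q_used=0 → run D
t=9: queue=[D,C,E,A,F] q_used=1 → run D
t=10: queue=[C,E,A,F,D,G] q_used=0 → run C
t=11: queue=[C,E,A,F,D,G] q_used=1 → run C
t=12: queue=[E,A,F,D,G,C] q_used=0 → run E
t=13: queue=[E,A,F,D,G,C] q_used=1 → run E
t=14: queue=[A,F,D,G,C,E] q_used=0 → run A
t=15: queue=[A,F,D,G,C,E] q_used=1 → run A
t=16: queue=[F,D,G,C,E,A] q_used=0 → run F
t=17: queue=[F,D,G,C,E,A] q_used=1 → run F
t=18: queue=[D,G,C,E,A,F] q_used=0 → run D
t=19: queue=[D,G,C,E,A,F] q_used=1 → run D
t=20: queue=[G,C,E,A,F,D] q_used=0 → run G
t=21: queue=[G,C,E,A,F,D] q_used=1 → run G
t=22: queue=[C,E,A,F,D,G] q_used=0 → run C
t=23: queue=[C,E,A,F,D,G] q_used=1 → run C
t=24: queue=[E,A,F,D,G] q_used=0 → run E
t=25: queue=[E,A,F,D,G] q_used=1 → run E
t=26: queue=[A,F,D,G,E] q_used=0 → run A
t=27: queue=[F,D,G,E] q_used=0 → run F
t=28: queue=[F,D,G,E] q_used=1 → run F
t=29: queue=[D,G,E,F] q_used=0 → run D
t=30: queue=[D,G,E,F] q_used=1 → run D
t=31: queue=[G,E,F,D] q_used=0 → run G
t=32: queue=[E,F,D] q_used=0 → run E
t=33: queue=[E,F,D] q_used=1 → run E
t=34: queue=[F,D,E] q_used=0 → run F
t=35: queue=[D,E] q_used=0 → run D
t=36: queue=[D,E] q_used=1 → run D
t=37: queue=[E] q_used=0 → run E
t=38: (idle)
t=39: (idle)
t=40: (idle)
t=41: (idle)
t=42: (idle)
t=43: (idle)
t=44: (idle)
t=45: (idle)
t=46: (idle)
t=47: (idle)

running at tick 36 = D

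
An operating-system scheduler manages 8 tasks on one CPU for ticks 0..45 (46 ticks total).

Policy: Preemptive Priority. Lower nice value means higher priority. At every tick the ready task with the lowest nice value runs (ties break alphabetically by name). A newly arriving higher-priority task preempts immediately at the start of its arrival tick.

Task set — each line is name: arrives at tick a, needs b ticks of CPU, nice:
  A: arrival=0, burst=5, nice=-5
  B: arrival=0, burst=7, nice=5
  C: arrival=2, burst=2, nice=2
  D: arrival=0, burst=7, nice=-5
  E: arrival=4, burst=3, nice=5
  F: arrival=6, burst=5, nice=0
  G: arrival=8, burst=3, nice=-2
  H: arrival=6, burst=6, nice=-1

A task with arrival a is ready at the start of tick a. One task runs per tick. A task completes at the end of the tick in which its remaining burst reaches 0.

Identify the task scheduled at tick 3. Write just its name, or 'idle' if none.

t=0: ready={A,B,D} → run A
t=1: ready={A,B,D} → run A
t=2: ready={A,B,C,D} → run A
t=3: ready={A,B,C,D} → run A
t=4: ready={A,B,C,D,E} → run A
t=5: ready={B,C,D,E} → run D
t=6: ready={B,C,D,E,F,H} → run D
t=7: ready={B,C,D,E,F,H} → run D
t=8: ready={B,C,D,E,F,G,H} → run D
t=9: ready={B,C,D,E,F,G,H} → run D
t=10: ready={B,C,D,E,F,G,H} → run D
t=11: ready={B,C,D,E,F,G,H} → run D
t=12: ready={B,C,E,F,G,H} → run G
t=13: ready={B,C,E,F,G,H} → run G
t=14: ready={B,C,E,F,G,H} → run G
t=15: ready={B,C,E,F,H} → run H
t=16: ready={B,C,E,F,H} → run H
t=17: ready={B,C,E,F,H} → run H
t=18: ready={B,C,E,F,H} → run H
t=19: ready={B,C,E,F,H} → run H
t=20: ready={B,C,E,F,H} → run H
t=21: ready={B,C,E,F} → run F
t=22: ready={B,C,E,F} → run F
t=23: ready={B,C,E,F} → run F
t=24: ready={B,C,E,F} → run F
t=25: ready={B,C,E,F} → run F
t=26: ready={B,C,E} → run C
t=27: ready={B,C,E} → run C
t=28: ready={B,E} → run B
t=29: ready={B,E} → run B
t=30: ready={B,E} → run B
t=31: ready={B,E} → run B
t=32: ready={B,E} → run B
t=33: ready={B,E} → run B
t=34: ready={B,E} → run B
t=35: ready={E} → run E
t=36: ready={E} → run E
t=37: ready={E} → run E
t=38: (idle)
t=39: (idle)
t=40: (idle)
t=41: (idle)
t=42: (idle)
t=43: (idle)
t=44: (idle)
t=45: (idle)

running at tick 3 = A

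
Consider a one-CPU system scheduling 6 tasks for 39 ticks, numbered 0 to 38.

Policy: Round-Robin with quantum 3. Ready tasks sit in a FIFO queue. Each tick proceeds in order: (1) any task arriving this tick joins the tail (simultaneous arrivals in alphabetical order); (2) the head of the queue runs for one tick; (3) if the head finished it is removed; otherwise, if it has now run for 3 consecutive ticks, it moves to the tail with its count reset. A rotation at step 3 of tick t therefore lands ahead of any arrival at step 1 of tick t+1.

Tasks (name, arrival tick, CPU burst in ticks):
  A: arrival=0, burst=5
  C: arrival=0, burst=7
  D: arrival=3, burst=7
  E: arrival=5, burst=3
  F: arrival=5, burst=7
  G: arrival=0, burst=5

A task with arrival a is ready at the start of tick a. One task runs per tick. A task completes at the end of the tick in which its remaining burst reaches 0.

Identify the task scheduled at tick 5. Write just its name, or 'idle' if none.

running at tick 5 = C

t=0: queue=[A,C,G] q_used=0 → run A
t=1: queue=[A,C,G] q_used=1 → run A
t=2: queue=[A,C,G] q_used=2 → run A
t=3: queue=[C,G,A,D] q_used=0 → run C
t=4: queue=[C,G,A,D] q_used=1 → run C
t=5: queue=[C,G,A,D,E,F] q_used=2 → run C
t=6: queue=[G,A,D,E,F,C] q_used=0 → run G
t=7: queue=[G,A,D,E,F,C] q_used=1 → run G
t=8: queue=[G,A,D,E,F,C] q_used=2 → run G
t=9: queue=[A,D,E,F,C,G] q_used=0 → run A
t=10: queue=[A,D,E,F,C,G] q_used=1 → run A
t=11: queue=[D,E,F,C,G] q_used=0 → run D
t=12: queue=[D,E,F,C,G] q_used=1 → run D
t=13: queue=[D,E,F,C,G] q_used=2 → run D
t=14: queue=[E,F,C,G,D] q_used=0 → run E
t=15: queue=[E,F,C,G,D] q_used=1 → run E
t=16: queue=[E,F,C,G,D] q_used=2 → run E
t=17: queue=[F,C,G,D] q_used=0 → run F
t=18: queue=[F,C,G,D] q_used=1 → run F
t=19: queue=[F,C,G,D] q_used=2 → run F
t=20: queue=[C,G,D,F] q_used=0 → run C
t=21: queue=[C,G,D,F] q_used=1 → run C
t=22: queue=[C,G,D,F] q_used=2 → run C
t=23: queue=[G,D,F,C] q_used=0 → run G
t=24: queue=[G,D,F,C] q_used=1 → run G
t=25: queue=[D,F,C] q_used=0 → run D
t=26: queue=[D,F,C] q_used=1 → run D
t=27: queue=[D,F,C] q_used=2 → run D
t=28: queue=[F,C,D] q_used=0 → run F
t=29: queue=[F,C,D] q_used=1 → run F
t=30: queue=[F,C,D] q_used=2 → run F
t=31: queue=[C,D,F] q_used=0 → run C
t=32: queue=[D,F] q_used=0 → run D
t=33: queue=[F] q_used=0 → run F
t=34: (idle)
t=35: (idle)
t=36: (idle)
t=37: (idle)
t=38: (idle)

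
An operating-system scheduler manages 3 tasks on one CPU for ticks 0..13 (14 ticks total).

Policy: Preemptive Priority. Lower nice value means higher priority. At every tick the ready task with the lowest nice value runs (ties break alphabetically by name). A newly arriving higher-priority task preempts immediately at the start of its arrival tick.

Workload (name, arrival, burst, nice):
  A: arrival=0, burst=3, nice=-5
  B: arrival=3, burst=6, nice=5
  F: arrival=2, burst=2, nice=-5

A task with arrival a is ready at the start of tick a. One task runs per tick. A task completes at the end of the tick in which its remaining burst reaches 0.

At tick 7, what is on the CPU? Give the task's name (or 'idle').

running at tick 7 = B

t=0: ready={A} → run A
t=1: ready={A} → run A
t=2: ready={A,F} → run A
t=3: ready={B,F} → run F
t=4: ready={B,F} → run F
t=5: ready={B} → run B
t=6: ready={B} → run B
t=7: ready={B} → run B
t=8: ready={B} → run B
t=9: ready={B} → run B
t=10: ready={B} → run B
t=11: (idle)
t=12: (idle)
t=13: (idle)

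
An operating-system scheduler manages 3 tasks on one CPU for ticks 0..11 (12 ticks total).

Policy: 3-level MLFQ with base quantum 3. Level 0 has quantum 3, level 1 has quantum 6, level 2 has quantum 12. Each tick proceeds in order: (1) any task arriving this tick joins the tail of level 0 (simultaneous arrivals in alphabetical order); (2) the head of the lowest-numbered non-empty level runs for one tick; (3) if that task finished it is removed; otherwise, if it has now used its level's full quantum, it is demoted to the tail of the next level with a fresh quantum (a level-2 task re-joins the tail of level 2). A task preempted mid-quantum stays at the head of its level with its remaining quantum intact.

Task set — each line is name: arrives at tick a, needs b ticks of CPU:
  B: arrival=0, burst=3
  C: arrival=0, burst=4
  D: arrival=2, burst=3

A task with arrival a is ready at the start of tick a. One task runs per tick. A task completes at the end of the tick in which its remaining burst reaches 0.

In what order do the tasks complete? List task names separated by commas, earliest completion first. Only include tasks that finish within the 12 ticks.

t=0: L0/L1/L2 = BC/-/- → run B
t=1: L0/L1/L2 = BC/-/- → run B
t=2: L0/L1/L2 = BCD/-/- → run B
t=3: L0/L1/L2 = CD/-/- → run C
t=4: L0/L1/L2 = CD/-/- → run C
t=5: L0/L1/L2 = CD/-/- → run C
t=6: L0/L1/L2 = D/C/- → run D
t=7: L0/L1/L2 = D/C/- → run D
t=8: L0/L1/L2 = D/C/- → run D
t=9: L0/L1/L2 = -/C/- → run C
t=10: (idle)
t=11: (idle)

completion order = B, D, C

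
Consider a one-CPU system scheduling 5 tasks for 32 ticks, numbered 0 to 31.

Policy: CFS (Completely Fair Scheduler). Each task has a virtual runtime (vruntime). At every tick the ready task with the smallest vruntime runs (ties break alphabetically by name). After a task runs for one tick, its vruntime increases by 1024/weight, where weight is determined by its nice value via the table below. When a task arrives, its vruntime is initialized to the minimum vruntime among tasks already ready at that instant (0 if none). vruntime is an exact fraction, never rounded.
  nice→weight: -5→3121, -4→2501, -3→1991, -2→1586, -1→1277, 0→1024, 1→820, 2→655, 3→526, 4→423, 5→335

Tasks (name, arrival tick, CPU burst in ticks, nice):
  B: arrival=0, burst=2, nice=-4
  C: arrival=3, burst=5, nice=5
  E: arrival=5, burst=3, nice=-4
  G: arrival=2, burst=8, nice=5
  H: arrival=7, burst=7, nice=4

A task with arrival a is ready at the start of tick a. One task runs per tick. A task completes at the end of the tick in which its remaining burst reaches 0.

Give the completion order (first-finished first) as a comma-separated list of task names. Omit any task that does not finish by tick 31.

completion order = B, E, C, H, G

t=0: vr[B=0] → run B
t=1: vr[B=1024/2501] → run B
t=2: vr[G=0] → run G
t=3: vr[C=1024/335 G=1024/335] → run C
t=4: vr[C=2048/335 G=1024/335] → run G
t=5: vr[C=2048/335 E=2048/335 G=2048/335] → run C
t=6: vr[C=3072/335 E=2048/335 G=2048/335] → run E
t=7: vr[C=3072/335 E=5465088/837835 G=2048/335 H=2048/335] → run G
t=8: vr[C=3072/335 E=5465088/837835 G=3072/335 H=2048/335] → run H
t=9: vr[C=3072/335 E=5465088/837835 G=3072/335 H=1209344/141705] → run E
t=10: vr[C=3072/335 E=5808128/837835 G=3072/335 H=1209344/141705] → run E
t=11: vr[C=3072/335 G=3072/335 H=1209344/141705] → run H
t=12: vr[C=3072/335 G=3072/335 H=1552384/141705] → run C
t=13: vr[C=4096/335 G=3072/335 H=1552384/141705] → run G
t=14: vr[C=4096/335 G=4096/335 H=1552384/141705] → run H
t=15: vr[C=4096/335 G=4096/335 H=631808/47235] → run C
t=16: vr[C=1024/67 G=4096/335 H=631808/47235] → run G
t=17: vr[C=1024/67 G=1024/67 H=631808/47235] → run H
t=18: vr[C=1024/67 G=1024/67 H=2238464/141705] → run C
t=19: vr[G=1024/67 H=2238464/141705] → run G
t=20: vr[G=6144/335 H=2238464/141705] → run H
t=21: vr[G=6144/335 H=2581504/141705] → run H
t=22: vr[G=6144/335 H=974848/47235] → run G
t=23: vr[G=7168/335 H=974848/47235] → run H
t=24: vr[G=7168/335] → run G
t=25: (idle)
t=26: (idle)
t=27: (idle)
t=28: (idle)
t=29: (idle)
t=30: (idle)
t=31: (idle)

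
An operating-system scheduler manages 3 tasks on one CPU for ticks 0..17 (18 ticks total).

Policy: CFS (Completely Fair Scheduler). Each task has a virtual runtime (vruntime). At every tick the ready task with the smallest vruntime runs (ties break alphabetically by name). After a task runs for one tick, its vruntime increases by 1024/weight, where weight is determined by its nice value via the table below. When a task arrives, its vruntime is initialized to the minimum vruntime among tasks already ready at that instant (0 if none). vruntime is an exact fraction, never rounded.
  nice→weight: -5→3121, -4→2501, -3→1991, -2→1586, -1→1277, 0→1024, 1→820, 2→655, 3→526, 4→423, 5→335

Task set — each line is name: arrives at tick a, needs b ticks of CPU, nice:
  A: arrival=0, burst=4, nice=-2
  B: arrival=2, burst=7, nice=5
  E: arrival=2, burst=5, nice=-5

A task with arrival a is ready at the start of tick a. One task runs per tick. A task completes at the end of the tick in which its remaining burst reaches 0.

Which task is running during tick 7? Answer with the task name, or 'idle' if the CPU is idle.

running at tick 7 = E

t=0: vr[A=0] → run A
t=1: vr[A=512/793] → run A
t=2: vr[A=1024/793 B=1024/793 E=1024/793] → run A
t=3: vr[A=1536/793 B=1024/793 E=1024/793] → run B
t=4: vr[A=1536/793 B=1155072/265655 E=1024/793] → run E
t=5: vr[A=1536/793 B=1155072/265655 E=4007936/2474953] → run E
t=6: vr[A=1536/793 B=1155072/265655 E=4819968/2474953] → run A
t=7: vr[B=1155072/265655 E=4819968/2474953] → run E
t=8: vr[B=1155072/265655 E=5632000/2474953] → run E
t=9: vr[B=1155072/265655 E=6444032/2474953] → run E
t=10: vr[B=1155072/265655] → run B
t=11: vr[B=1967104/265655] → run B
t=12: vr[B=2779136/265655] → run B
t=13: vr[B=3591168/265655] → run B
t=14: vr[B=880640/53131] → run B
t=15: vr[B=5215232/265655] → run B
t=16: (idle)
t=17: (idle)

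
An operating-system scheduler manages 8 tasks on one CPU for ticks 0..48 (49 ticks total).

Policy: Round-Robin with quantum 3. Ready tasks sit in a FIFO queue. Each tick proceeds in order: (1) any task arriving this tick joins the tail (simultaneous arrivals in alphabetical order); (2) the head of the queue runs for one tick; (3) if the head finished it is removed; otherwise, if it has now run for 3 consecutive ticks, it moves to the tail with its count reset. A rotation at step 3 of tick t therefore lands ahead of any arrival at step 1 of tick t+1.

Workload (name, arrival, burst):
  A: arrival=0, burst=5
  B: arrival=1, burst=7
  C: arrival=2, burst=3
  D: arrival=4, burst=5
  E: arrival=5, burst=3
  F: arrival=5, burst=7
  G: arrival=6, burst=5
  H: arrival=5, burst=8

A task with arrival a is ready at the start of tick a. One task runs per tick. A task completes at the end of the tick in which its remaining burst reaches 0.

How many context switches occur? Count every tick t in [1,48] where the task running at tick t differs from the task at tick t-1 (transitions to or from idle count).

t=0: queue=[A] q_used=0 → run A
t=1: queue=[A,B] q_used=1 → run A
t=2: queue=[A,B,C] q_used=2 → run A
t=3: queue=[B,C,A] q_used=0 → run B
t=4: queue=[B,C,A,D] q_used=1 → run B
t=5: queue=[B,C,A,D,E,F,H] q_used=2 → run B
t=6: queue=[C,A,D,E,F,H,B,G] q_used=0 → run C
t=7: queue=[C,A,D,E,F,H,B,G] q_used=1 → run C
t=8: queue=[C,A,D,E,F,H,B,G] q_used=2 → run C
t=9: queue=[A,D,E,F,H,B,G] q_used=0 → run A
t=10: queue=[A,D,E,F,H,B,G] q_used=1 → run A
t=11: queue=[D,E,F,H,B,G] q_used=0 → run D
t=12: queue=[D,E,F,H,B,G] q_used=1 → run D
t=13: queue=[D,E,F,H,B,G] q_used=2 → run D
t=14: queue=[E,F,H,B,G,D] q_used=0 → run E
t=15: queue=[E,F,H,B,G,D] q_used=1 → run E
t=16: queue=[E,F,H,B,G,D] q_used=2 → run E
t=17: queue=[F,H,B,G,D] q_used=0 → run F
t=18: queue=[F,H,B,G,D] q_used=1 → run F
t=19: queue=[F,H,B,G,D] q_used=2 → run F
t=20: queue=[H,B,G,D,F] q_used=0 → run H
t=21: queue=[H,B,G,D,F] q_used=1 → run H
t=22: queue=[H,B,G,D,F] q_used=2 → run H
t=23: queue=[B,G,D,F,H] q_used=0 → run B
t=24: queue=[B,G,D,F,H] q_used=1 → run B
t=25: queue=[B,G,D,F,H] q_used=2 → run B
t=26: queue=[G,D,F,H,B] q_used=0 → run G
t=27: queue=[G,D,F,H,B] q_used=1 → run G
t=28: queue=[G,D,F,H,B] q_used=2 → run G
t=29: queue=[D,F,H,B,G] q_used=0 → run D
t=30: queue=[D,F,H,B,G] q_used=1 → run D
t=31: queue=[F,H,B,G] q_used=0 → run F
t=32: queue=[F,H,B,G] q_used=1 → run F
t=33: queue=[F,H,B,G] q_used=2 → run F
t=34: queue=[H,B,G,F] q_used=0 → run H
t=35: queue=[H,B,G,F] q_used=1 → run H
t=36: queue=[H,B,G,F] q_used=2 → run H
t=37: queue=[B,G,F,H] q_used=0 → run B
t=38: queue=[G,F,H] q_used=0 → run G
t=39: queue=[G,F,H] q_used=1 → run G
t=40: queue=[F,H] q_used=0 → run F
t=41: queue=[H] q_used=0 → run H
t=42: queue=[H] q_used=1 → run H
t=43: (idle)
t=44: (idle)
t=45: (idle)
t=46: (idle)
t=47: (idle)
t=48: (idle)

context switches = 17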